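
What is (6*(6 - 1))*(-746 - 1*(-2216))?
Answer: 44100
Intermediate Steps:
(6*(6 - 1))*(-746 - 1*(-2216)) = (6*5)*(-746 + 2216) = 30*1470 = 44100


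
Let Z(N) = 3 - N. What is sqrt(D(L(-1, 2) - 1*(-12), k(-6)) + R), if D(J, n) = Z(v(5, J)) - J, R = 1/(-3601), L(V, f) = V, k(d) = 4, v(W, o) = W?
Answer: I*sqrt(168577214)/3601 ≈ 3.6056*I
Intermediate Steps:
R = -1/3601 ≈ -0.00027770
D(J, n) = -2 - J (D(J, n) = (3 - 1*5) - J = (3 - 5) - J = -2 - J)
sqrt(D(L(-1, 2) - 1*(-12), k(-6)) + R) = sqrt((-2 - (-1 - 1*(-12))) - 1/3601) = sqrt((-2 - (-1 + 12)) - 1/3601) = sqrt((-2 - 1*11) - 1/3601) = sqrt((-2 - 11) - 1/3601) = sqrt(-13 - 1/3601) = sqrt(-46814/3601) = I*sqrt(168577214)/3601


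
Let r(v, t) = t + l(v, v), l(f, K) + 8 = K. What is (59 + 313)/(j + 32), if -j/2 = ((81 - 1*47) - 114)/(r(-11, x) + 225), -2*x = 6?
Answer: 18879/1664 ≈ 11.346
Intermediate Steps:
x = -3 (x = -½*6 = -3)
l(f, K) = -8 + K
r(v, t) = -8 + t + v (r(v, t) = t + (-8 + v) = -8 + t + v)
j = 160/203 (j = -2*((81 - 1*47) - 114)/((-8 - 3 - 11) + 225) = -2*((81 - 47) - 114)/(-22 + 225) = -2*(34 - 114)/203 = -(-160)/203 = -2*(-80/203) = 160/203 ≈ 0.78818)
(59 + 313)/(j + 32) = (59 + 313)/(160/203 + 32) = 372/(6656/203) = 372*(203/6656) = 18879/1664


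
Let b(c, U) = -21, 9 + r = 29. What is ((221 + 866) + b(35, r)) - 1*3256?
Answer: -2190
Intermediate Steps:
r = 20 (r = -9 + 29 = 20)
((221 + 866) + b(35, r)) - 1*3256 = ((221 + 866) - 21) - 1*3256 = (1087 - 21) - 3256 = 1066 - 3256 = -2190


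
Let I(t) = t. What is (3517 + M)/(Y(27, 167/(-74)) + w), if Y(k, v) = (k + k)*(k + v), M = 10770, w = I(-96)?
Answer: 75517/6555 ≈ 11.521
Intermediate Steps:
w = -96
Y(k, v) = 2*k*(k + v) (Y(k, v) = (2*k)*(k + v) = 2*k*(k + v))
(3517 + M)/(Y(27, 167/(-74)) + w) = (3517 + 10770)/(2*27*(27 + 167/(-74)) - 96) = 14287/(2*27*(27 + 167*(-1/74)) - 96) = 14287/(2*27*(27 - 167/74) - 96) = 14287/(2*27*(1831/74) - 96) = 14287/(49437/37 - 96) = 14287/(45885/37) = 14287*(37/45885) = 75517/6555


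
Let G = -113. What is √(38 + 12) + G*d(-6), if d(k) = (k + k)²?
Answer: -16272 + 5*√2 ≈ -16265.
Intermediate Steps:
d(k) = 4*k² (d(k) = (2*k)² = 4*k²)
√(38 + 12) + G*d(-6) = √(38 + 12) - 452*(-6)² = √50 - 452*36 = 5*√2 - 113*144 = 5*√2 - 16272 = -16272 + 5*√2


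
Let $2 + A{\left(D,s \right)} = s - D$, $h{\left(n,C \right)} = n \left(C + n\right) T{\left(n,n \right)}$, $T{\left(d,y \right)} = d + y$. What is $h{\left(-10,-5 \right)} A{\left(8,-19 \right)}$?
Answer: $87000$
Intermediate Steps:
$h{\left(n,C \right)} = 2 n^{2} \left(C + n\right)$ ($h{\left(n,C \right)} = n \left(C + n\right) \left(n + n\right) = n \left(C + n\right) 2 n = 2 n^{2} \left(C + n\right)$)
$A{\left(D,s \right)} = -2 + s - D$ ($A{\left(D,s \right)} = -2 - \left(D - s\right) = -2 + s - D$)
$h{\left(-10,-5 \right)} A{\left(8,-19 \right)} = 2 \left(-10\right)^{2} \left(-5 - 10\right) \left(-2 - 19 - 8\right) = 2 \cdot 100 \left(-15\right) \left(-2 - 19 - 8\right) = \left(-3000\right) \left(-29\right) = 87000$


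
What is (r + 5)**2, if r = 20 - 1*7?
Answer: 324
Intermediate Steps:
r = 13 (r = 20 - 7 = 13)
(r + 5)**2 = (13 + 5)**2 = 18**2 = 324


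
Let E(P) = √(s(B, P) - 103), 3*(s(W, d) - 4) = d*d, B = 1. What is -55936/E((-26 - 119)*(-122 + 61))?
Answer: -3496*√3667206/611201 ≈ -10.954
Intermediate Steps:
s(W, d) = 4 + d²/3 (s(W, d) = 4 + (d*d)/3 = 4 + d²/3)
E(P) = √(-99 + P²/3) (E(P) = √((4 + P²/3) - 103) = √(-99 + P²/3))
-55936/E((-26 - 119)*(-122 + 61)) = -55936*3/√(-891 + 3*((-26 - 119)*(-122 + 61))²) = -55936*3/√(-891 + 3*(-145*(-61))²) = -55936*3/√(-891 + 3*8845²) = -55936*3/√(-891 + 3*78234025) = -55936*3/√(-891 + 234702075) = -55936*√3667206/9779216 = -3496*√3667206/611201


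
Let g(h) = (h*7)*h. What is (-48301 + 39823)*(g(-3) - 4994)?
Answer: 41805018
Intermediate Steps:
g(h) = 7*h² (g(h) = (7*h)*h = 7*h²)
(-48301 + 39823)*(g(-3) - 4994) = (-48301 + 39823)*(7*(-3)² - 4994) = -8478*(7*9 - 4994) = -8478*(63 - 4994) = -8478*(-4931) = 41805018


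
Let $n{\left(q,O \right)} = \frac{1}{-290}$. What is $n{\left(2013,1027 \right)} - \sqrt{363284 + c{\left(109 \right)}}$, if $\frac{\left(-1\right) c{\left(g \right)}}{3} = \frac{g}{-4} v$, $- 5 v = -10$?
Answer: $- \frac{1}{290} - \frac{\sqrt{1453790}}{2} \approx -602.87$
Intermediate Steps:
$v = 2$ ($v = \left(- \frac{1}{5}\right) \left(-10\right) = 2$)
$c{\left(g \right)} = \frac{3 g}{2}$ ($c{\left(g \right)} = - 3 \frac{g}{-4} \cdot 2 = - 3 - \frac{g}{4} \cdot 2 = - 3 \left(- \frac{g}{2}\right) = \frac{3 g}{2}$)
$n{\left(q,O \right)} = - \frac{1}{290}$
$n{\left(2013,1027 \right)} - \sqrt{363284 + c{\left(109 \right)}} = - \frac{1}{290} - \sqrt{363284 + \frac{3}{2} \cdot 109} = - \frac{1}{290} - \sqrt{363284 + \frac{327}{2}} = - \frac{1}{290} - \sqrt{\frac{726895}{2}} = - \frac{1}{290} - \frac{\sqrt{1453790}}{2}$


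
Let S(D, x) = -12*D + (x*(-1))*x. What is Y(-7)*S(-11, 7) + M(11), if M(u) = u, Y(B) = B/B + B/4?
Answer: -205/4 ≈ -51.250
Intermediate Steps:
Y(B) = 1 + B/4 (Y(B) = 1 + B*(¼) = 1 + B/4)
S(D, x) = -x² - 12*D (S(D, x) = -12*D + (-x)*x = -12*D - x² = -x² - 12*D)
Y(-7)*S(-11, 7) + M(11) = (1 + (¼)*(-7))*(-1*7² - 12*(-11)) + 11 = (1 - 7/4)*(-1*49 + 132) + 11 = -3*(-49 + 132)/4 + 11 = -¾*83 + 11 = -249/4 + 11 = -205/4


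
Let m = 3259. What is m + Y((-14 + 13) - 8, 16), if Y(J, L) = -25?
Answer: 3234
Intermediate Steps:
m + Y((-14 + 13) - 8, 16) = 3259 - 25 = 3234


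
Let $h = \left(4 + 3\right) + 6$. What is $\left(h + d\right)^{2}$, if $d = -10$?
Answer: $9$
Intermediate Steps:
$h = 13$ ($h = 7 + 6 = 13$)
$\left(h + d\right)^{2} = \left(13 - 10\right)^{2} = 3^{2} = 9$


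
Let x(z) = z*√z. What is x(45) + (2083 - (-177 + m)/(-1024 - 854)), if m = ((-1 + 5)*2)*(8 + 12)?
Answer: 3911857/1878 + 135*√5 ≈ 2384.9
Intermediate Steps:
m = 160 (m = (4*2)*20 = 8*20 = 160)
x(z) = z^(3/2)
x(45) + (2083 - (-177 + m)/(-1024 - 854)) = 45^(3/2) + (2083 - (-177 + 160)/(-1024 - 854)) = 135*√5 + (2083 - (-17)/(-1878)) = 135*√5 + (2083 - (-17)*(-1)/1878) = 135*√5 + (2083 - 1*17/1878) = 135*√5 + (2083 - 17/1878) = 135*√5 + 3911857/1878 = 3911857/1878 + 135*√5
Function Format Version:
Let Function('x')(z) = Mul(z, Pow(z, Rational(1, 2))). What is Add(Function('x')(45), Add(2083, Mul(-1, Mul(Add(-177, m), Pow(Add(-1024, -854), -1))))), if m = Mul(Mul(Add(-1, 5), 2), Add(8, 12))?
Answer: Add(Rational(3911857, 1878), Mul(135, Pow(5, Rational(1, 2)))) ≈ 2384.9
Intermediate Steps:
m = 160 (m = Mul(Mul(4, 2), 20) = Mul(8, 20) = 160)
Function('x')(z) = Pow(z, Rational(3, 2))
Add(Function('x')(45), Add(2083, Mul(-1, Mul(Add(-177, m), Pow(Add(-1024, -854), -1))))) = Add(Pow(45, Rational(3, 2)), Add(2083, Mul(-1, Mul(Add(-177, 160), Pow(Add(-1024, -854), -1))))) = Add(Mul(135, Pow(5, Rational(1, 2))), Add(2083, Mul(-1, Mul(-17, Pow(-1878, -1))))) = Add(Mul(135, Pow(5, Rational(1, 2))), Add(2083, Mul(-1, Mul(-17, Rational(-1, 1878))))) = Add(Mul(135, Pow(5, Rational(1, 2))), Add(2083, Mul(-1, Rational(17, 1878)))) = Add(Mul(135, Pow(5, Rational(1, 2))), Add(2083, Rational(-17, 1878))) = Add(Mul(135, Pow(5, Rational(1, 2))), Rational(3911857, 1878)) = Add(Rational(3911857, 1878), Mul(135, Pow(5, Rational(1, 2))))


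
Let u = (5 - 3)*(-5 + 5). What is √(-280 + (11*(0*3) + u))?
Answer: 2*I*√70 ≈ 16.733*I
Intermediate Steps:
u = 0 (u = 2*0 = 0)
√(-280 + (11*(0*3) + u)) = √(-280 + (11*(0*3) + 0)) = √(-280 + (11*0 + 0)) = √(-280 + (0 + 0)) = √(-280 + 0) = √(-280) = 2*I*√70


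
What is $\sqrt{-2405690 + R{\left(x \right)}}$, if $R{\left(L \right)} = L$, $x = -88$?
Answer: $i \sqrt{2405778} \approx 1551.1 i$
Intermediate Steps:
$\sqrt{-2405690 + R{\left(x \right)}} = \sqrt{-2405690 - 88} = \sqrt{-2405778} = i \sqrt{2405778}$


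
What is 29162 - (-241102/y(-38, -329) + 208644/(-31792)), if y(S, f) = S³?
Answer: 794947174623/27257666 ≈ 29164.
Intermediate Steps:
29162 - (-241102/y(-38, -329) + 208644/(-31792)) = 29162 - (-241102/((-38)³) + 208644/(-31792)) = 29162 - (-241102/(-54872) + 208644*(-1/31792)) = 29162 - (-241102*(-1/54872) - 52161/7948) = 29162 - (120551/27436 - 52161/7948) = 29162 - 1*(-59118731/27257666) = 29162 + 59118731/27257666 = 794947174623/27257666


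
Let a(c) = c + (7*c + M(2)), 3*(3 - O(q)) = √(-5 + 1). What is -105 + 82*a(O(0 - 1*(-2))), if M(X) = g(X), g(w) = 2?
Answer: 2027 - 1312*I/3 ≈ 2027.0 - 437.33*I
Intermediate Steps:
M(X) = 2
O(q) = 3 - 2*I/3 (O(q) = 3 - √(-5 + 1)/3 = 3 - 2*I/3)
a(c) = 2 + 8*c (a(c) = c + (7*c + 2) = c + (2 + 7*c) = 2 + 8*c)
-105 + 82*a(O(0 - 1*(-2))) = -105 + 82*(2 + 8*(3 - 2*I/3)) = -105 + 82*(2 + (24 - 16*I/3)) = -105 + 82*(26 - 16*I/3) = -105 + (2132 - 1312*I/3) = 2027 - 1312*I/3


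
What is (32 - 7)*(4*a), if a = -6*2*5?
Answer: -6000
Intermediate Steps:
a = -60 (a = -12*5 = -1*60 = -60)
(32 - 7)*(4*a) = (32 - 7)*(4*(-60)) = 25*(-240) = -6000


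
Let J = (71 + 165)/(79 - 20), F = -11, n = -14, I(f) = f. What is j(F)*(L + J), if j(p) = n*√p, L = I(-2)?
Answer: -28*I*√11 ≈ -92.865*I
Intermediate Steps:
L = -2
j(p) = -14*√p
J = 4 (J = 236/59 = 236*(1/59) = 4)
j(F)*(L + J) = (-14*I*√11)*(-2 + 4) = -14*I*√11*2 = -28*I*√11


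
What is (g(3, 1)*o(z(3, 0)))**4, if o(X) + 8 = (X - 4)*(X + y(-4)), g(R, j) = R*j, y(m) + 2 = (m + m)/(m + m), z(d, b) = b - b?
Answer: 20736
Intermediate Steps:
z(d, b) = 0
y(m) = -1 (y(m) = -2 + (m + m)/(m + m) = -2 + (2*m)/((2*m)) = -2 + (2*m)*(1/(2*m)) = -2 + 1 = -1)
o(X) = -8 + (-1 + X)*(-4 + X) (o(X) = -8 + (X - 4)*(X - 1) = -8 + (-4 + X)*(-1 + X) = -8 + (-1 + X)*(-4 + X))
(g(3, 1)*o(z(3, 0)))**4 = ((3*1)*(-4 + 0**2 - 5*0))**4 = (3*(-4 + 0 + 0))**4 = (3*(-4))**4 = (-12)**4 = 20736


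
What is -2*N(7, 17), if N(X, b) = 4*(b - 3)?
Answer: -112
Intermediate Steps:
N(X, b) = -12 + 4*b (N(X, b) = 4*(-3 + b) = -12 + 4*b)
-2*N(7, 17) = -2*(-12 + 4*17) = -2*(-12 + 68) = -2*56 = -112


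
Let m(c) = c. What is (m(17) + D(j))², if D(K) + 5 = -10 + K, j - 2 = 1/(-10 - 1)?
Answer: 1849/121 ≈ 15.281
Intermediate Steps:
j = 21/11 (j = 2 + 1/(-10 - 1) = 2 + 1/(-11) = 2 - 1/11 = 21/11 ≈ 1.9091)
D(K) = -15 + K (D(K) = -5 + (-10 + K) = -15 + K)
(m(17) + D(j))² = (17 + (-15 + 21/11))² = (17 - 144/11)² = (43/11)² = 1849/121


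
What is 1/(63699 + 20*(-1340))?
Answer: 1/36899 ≈ 2.7101e-5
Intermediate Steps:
1/(63699 + 20*(-1340)) = 1/(63699 - 26800) = 1/36899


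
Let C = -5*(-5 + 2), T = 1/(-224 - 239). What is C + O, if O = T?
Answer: 6944/463 ≈ 14.998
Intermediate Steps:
T = -1/463 (T = 1/(-463) = -1/463 ≈ -0.0021598)
C = 15 (C = -5*(-3) = 15)
O = -1/463 ≈ -0.0021598
C + O = 15 - 1/463 = 6944/463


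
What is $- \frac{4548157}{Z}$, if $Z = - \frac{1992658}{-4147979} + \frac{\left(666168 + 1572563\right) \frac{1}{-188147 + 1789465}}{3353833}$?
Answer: $- \frac{101319028297063388983037482}{10701684988755968901} \approx -9.4676 \cdot 10^{6}$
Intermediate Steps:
$Z = \frac{10701684988755968901}{22276941692440122226}$ ($Z = \left(-1992658\right) \left(- \frac{1}{4147979}\right) + \frac{2238731}{1601318} \cdot \frac{1}{3353833} = \frac{1992658}{4147979} + 2238731 \cdot \frac{1}{1601318} \cdot \frac{1}{3353833} = \frac{1992658}{4147979} + \frac{2238731}{1601318} \cdot \frac{1}{3353833} = \frac{1992658}{4147979} + \frac{2238731}{5370553151894} = \frac{10701684988755968901}{22276941692440122226} \approx 0.48039$)
$- \frac{4548157}{Z} = - \frac{4548157}{\frac{10701684988755968901}{22276941692440122226}} = \left(-4548157\right) \frac{22276941692440122226}{10701684988755968901} = - \frac{101319028297063388983037482}{10701684988755968901}$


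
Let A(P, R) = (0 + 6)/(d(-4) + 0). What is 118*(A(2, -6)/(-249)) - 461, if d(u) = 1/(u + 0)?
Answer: -37319/83 ≈ -449.63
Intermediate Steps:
d(u) = 1/u
A(P, R) = -24 (A(P, R) = (0 + 6)/(1/(-4) + 0) = 6/(-1/4 + 0) = 6/(-1/4) = 6*(-4) = -24)
118*(A(2, -6)/(-249)) - 461 = 118*(-24/(-249)) - 461 = 118*(-24*(-1/249)) - 461 = 118*(8/83) - 461 = 944/83 - 461 = -37319/83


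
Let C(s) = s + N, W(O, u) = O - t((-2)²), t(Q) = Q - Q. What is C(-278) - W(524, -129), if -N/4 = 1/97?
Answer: -77798/97 ≈ -802.04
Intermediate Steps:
t(Q) = 0
N = -4/97 ≈ -0.041237
W(O, u) = O (W(O, u) = O - 1*0 = O + 0 = O)
C(s) = -4/97 + s (C(s) = s - 4/97 = -4/97 + s)
C(-278) - W(524, -129) = (-4/97 - 278) - 1*524 = -26970/97 - 524 = -77798/97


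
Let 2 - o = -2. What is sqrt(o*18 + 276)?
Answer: 2*sqrt(87) ≈ 18.655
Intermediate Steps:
o = 4 (o = 2 - 1*(-2) = 2 + 2 = 4)
sqrt(o*18 + 276) = sqrt(4*18 + 276) = sqrt(72 + 276) = sqrt(348) = 2*sqrt(87)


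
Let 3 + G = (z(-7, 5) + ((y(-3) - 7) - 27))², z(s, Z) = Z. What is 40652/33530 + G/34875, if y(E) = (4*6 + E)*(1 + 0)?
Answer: 141978383/116935875 ≈ 1.2142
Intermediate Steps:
y(E) = 24 + E (y(E) = (24 + E)*1 = 24 + E)
G = 61 (G = -3 + (5 + (((24 - 3) - 7) - 27))² = -3 + (5 + ((21 - 7) - 27))² = -3 + (5 + (14 - 27))² = -3 + (5 - 13)² = -3 + (-8)² = -3 + 64 = 61)
40652/33530 + G/34875 = 40652/33530 + 61/34875 = 40652*(1/33530) + 61*(1/34875) = 20326/16765 + 61/34875 = 141978383/116935875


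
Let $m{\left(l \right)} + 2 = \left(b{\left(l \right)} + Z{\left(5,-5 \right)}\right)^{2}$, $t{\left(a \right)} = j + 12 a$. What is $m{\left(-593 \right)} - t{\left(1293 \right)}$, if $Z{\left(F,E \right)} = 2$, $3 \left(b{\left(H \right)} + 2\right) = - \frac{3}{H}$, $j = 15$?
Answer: $- \frac{5462163916}{351649} \approx -15533.0$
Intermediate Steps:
$t{\left(a \right)} = 15 + 12 a$
$b{\left(H \right)} = -2 - \frac{1}{H}$ ($b{\left(H \right)} = -2 + \frac{\left(-3\right) \frac{1}{H}}{3} = -2 - \frac{1}{H}$)
$m{\left(l \right)} = -2 + \frac{1}{l^{2}}$ ($m{\left(l \right)} = -2 + \left(\left(-2 - \frac{1}{l}\right) + 2\right)^{2} = -2 + \left(- \frac{1}{l}\right)^{2} = -2 + \frac{1}{l^{2}}$)
$m{\left(-593 \right)} - t{\left(1293 \right)} = \left(-2 + \frac{1}{351649}\right) - \left(15 + 12 \cdot 1293\right) = \left(-2 + \frac{1}{351649}\right) - \left(15 + 15516\right) = - \frac{703297}{351649} - 15531 = - \frac{5462163916}{351649}$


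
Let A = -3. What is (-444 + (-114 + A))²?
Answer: 314721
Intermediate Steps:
(-444 + (-114 + A))² = (-444 + (-114 - 3))² = (-444 - 117)² = (-561)² = 314721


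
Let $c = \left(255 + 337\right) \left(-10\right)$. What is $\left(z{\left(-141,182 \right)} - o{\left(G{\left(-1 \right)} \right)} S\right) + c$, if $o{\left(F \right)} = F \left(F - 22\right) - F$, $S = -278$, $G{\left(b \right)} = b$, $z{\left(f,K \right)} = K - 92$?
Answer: $842$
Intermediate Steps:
$z{\left(f,K \right)} = -92 + K$ ($z{\left(f,K \right)} = K - 92 = -92 + K$)
$o{\left(F \right)} = - F + F \left(-22 + F\right)$ ($o{\left(F \right)} = F \left(-22 + F\right) - F = - F + F \left(-22 + F\right)$)
$c = -5920$ ($c = 592 \left(-10\right) = -5920$)
$\left(z{\left(-141,182 \right)} - o{\left(G{\left(-1 \right)} \right)} S\right) + c = \left(\left(-92 + 182\right) - - (-23 - 1) \left(-278\right)\right) - 5920 = \left(90 - \left(-1\right) \left(-24\right) \left(-278\right)\right) - 5920 = \left(90 - 24 \left(-278\right)\right) - 5920 = \left(90 - -6672\right) - 5920 = \left(90 + 6672\right) - 5920 = 6762 - 5920 = 842$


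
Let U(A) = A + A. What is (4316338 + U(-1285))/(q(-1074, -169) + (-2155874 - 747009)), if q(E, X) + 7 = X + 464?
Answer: -4313768/2902595 ≈ -1.4862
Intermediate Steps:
U(A) = 2*A
q(E, X) = 457 + X (q(E, X) = -7 + (X + 464) = -7 + (464 + X) = 457 + X)
(4316338 + U(-1285))/(q(-1074, -169) + (-2155874 - 747009)) = (4316338 + 2*(-1285))/((457 - 169) + (-2155874 - 747009)) = (4316338 - 2570)/(288 - 2902883) = 4313768/(-2902595) = 4313768*(-1/2902595) = -4313768/2902595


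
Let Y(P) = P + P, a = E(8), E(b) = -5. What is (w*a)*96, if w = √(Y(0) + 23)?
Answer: -480*√23 ≈ -2302.0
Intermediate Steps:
a = -5
Y(P) = 2*P
w = √23 (w = √(2*0 + 23) = √(0 + 23) = √23 ≈ 4.7958)
(w*a)*96 = (√23*(-5))*96 = -5*√23*96 = -480*√23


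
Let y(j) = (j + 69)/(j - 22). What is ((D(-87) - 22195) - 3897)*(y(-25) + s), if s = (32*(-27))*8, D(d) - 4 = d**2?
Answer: 6016971252/47 ≈ 1.2802e+8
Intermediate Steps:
D(d) = 4 + d**2
y(j) = (69 + j)/(-22 + j)
s = -6912 (s = -864*8 = -6912)
((D(-87) - 22195) - 3897)*(y(-25) + s) = (((4 + (-87)**2) - 22195) - 3897)*((69 - 25)/(-22 - 25) - 6912) = (((4 + 7569) - 22195) - 3897)*(44/(-47) - 6912) = ((7573 - 22195) - 3897)*(-1/47*44 - 6912) = (-14622 - 3897)*(-44/47 - 6912) = -18519*(-324908/47) = 6016971252/47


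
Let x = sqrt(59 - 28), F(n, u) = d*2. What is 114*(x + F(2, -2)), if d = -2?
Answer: -456 + 114*sqrt(31) ≈ 178.73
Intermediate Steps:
F(n, u) = -4 (F(n, u) = -2*2 = -4)
x = sqrt(31) ≈ 5.5678
114*(x + F(2, -2)) = 114*(sqrt(31) - 4) = 114*(-4 + sqrt(31)) = -456 + 114*sqrt(31)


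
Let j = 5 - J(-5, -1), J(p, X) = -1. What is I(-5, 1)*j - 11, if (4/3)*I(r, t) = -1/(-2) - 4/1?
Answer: -107/4 ≈ -26.750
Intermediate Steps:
I(r, t) = -21/8 (I(r, t) = 3*(-1/(-2) - 4/1)/4 = 3*(-1*(-½) - 4*1)/4 = 3*(½ - 4)/4 = (¾)*(-7/2) = -21/8)
j = 6 (j = 5 - 1*(-1) = 5 + 1 = 6)
I(-5, 1)*j - 11 = -21/8*6 - 11 = -63/4 - 11 = -107/4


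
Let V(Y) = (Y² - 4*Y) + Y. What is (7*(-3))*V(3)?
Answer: 0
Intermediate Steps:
V(Y) = Y² - 3*Y
(7*(-3))*V(3) = (7*(-3))*(3*(-3 + 3)) = -63*0 = -21*0 = 0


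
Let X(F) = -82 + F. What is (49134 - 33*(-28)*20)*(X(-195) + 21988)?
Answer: 1467967554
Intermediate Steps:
(49134 - 33*(-28)*20)*(X(-195) + 21988) = (49134 - 33*(-28)*20)*((-82 - 195) + 21988) = (49134 + 924*20)*(-277 + 21988) = (49134 + 18480)*21711 = 67614*21711 = 1467967554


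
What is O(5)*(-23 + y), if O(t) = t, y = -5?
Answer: -140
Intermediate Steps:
O(5)*(-23 + y) = 5*(-23 - 5) = 5*(-28) = -140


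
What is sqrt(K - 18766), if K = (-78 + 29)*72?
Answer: I*sqrt(22294) ≈ 149.31*I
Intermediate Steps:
K = -3528 (K = -49*72 = -3528)
sqrt(K - 18766) = sqrt(-3528 - 18766) = sqrt(-22294) = I*sqrt(22294)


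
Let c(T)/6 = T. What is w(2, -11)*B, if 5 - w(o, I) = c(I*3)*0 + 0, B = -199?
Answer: -995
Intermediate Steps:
c(T) = 6*T
w(o, I) = 5 (w(o, I) = 5 - ((6*(I*3))*0 + 0) = 5 - ((6*(3*I))*0 + 0) = 5 - ((18*I)*0 + 0) = 5 - (0 + 0) = 5 - 1*0 = 5 + 0 = 5)
w(2, -11)*B = 5*(-199) = -995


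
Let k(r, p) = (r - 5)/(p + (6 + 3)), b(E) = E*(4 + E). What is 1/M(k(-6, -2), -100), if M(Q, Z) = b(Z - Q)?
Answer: 49/455429 ≈ 0.00010759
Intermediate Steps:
k(r, p) = (-5 + r)/(9 + p) (k(r, p) = (-5 + r)/(p + 9) = (-5 + r)/(9 + p))
M(Q, Z) = (Z - Q)*(4 + Z - Q) (M(Q, Z) = (Z - Q)*(4 + (Z - Q)) = (Z - Q)*(4 + Z - Q))
1/M(k(-6, -2), -100) = 1/(-((-5 - 6)/(9 - 2) - 1*(-100))*(4 - 100 - (-5 - 6)/(9 - 2))) = 1/(-(-11/7 + 100)*(4 - 100 - (-11)/7)) = 1/(-((⅐)*(-11) + 100)*(4 - 100 - (-11)/7)) = 1/(-(-11/7 + 100)*(4 - 100 - 1*(-11/7))) = 1/(-1*689/7*(4 - 100 + 11/7)) = 1/(-1*689/7*(-661/7)) = 1/(455429/49) = 49/455429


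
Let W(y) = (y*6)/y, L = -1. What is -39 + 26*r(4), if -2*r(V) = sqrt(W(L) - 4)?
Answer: -39 - 13*sqrt(2) ≈ -57.385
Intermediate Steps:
W(y) = 6 (W(y) = (6*y)/y = 6)
r(V) = -sqrt(2)/2 (r(V) = -sqrt(6 - 4)/2 = -sqrt(2)/2)
-39 + 26*r(4) = -39 + 26*(-sqrt(2)/2) = -39 - 13*sqrt(2)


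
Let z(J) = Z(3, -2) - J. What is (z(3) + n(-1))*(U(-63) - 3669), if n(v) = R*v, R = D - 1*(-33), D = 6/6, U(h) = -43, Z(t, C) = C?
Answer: 144768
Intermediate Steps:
D = 1 (D = 6*(⅙) = 1)
R = 34 (R = 1 - 1*(-33) = 1 + 33 = 34)
z(J) = -2 - J
n(v) = 34*v
(z(3) + n(-1))*(U(-63) - 3669) = ((-2 - 1*3) + 34*(-1))*(-43 - 3669) = ((-2 - 3) - 34)*(-3712) = (-5 - 34)*(-3712) = -39*(-3712) = 144768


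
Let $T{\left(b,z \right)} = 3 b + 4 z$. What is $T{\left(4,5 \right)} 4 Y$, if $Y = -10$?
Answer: $-1280$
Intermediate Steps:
$T{\left(4,5 \right)} 4 Y = \left(3 \cdot 4 + 4 \cdot 5\right) 4 \left(-10\right) = \left(12 + 20\right) 4 \left(-10\right) = 32 \cdot 4 \left(-10\right) = 128 \left(-10\right) = -1280$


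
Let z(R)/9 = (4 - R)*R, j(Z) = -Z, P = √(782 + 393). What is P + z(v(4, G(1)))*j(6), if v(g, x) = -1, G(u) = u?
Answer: 270 + 5*√47 ≈ 304.28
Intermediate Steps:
P = 5*√47 (P = √1175 = 5*√47 ≈ 34.278)
z(R) = 9*R*(4 - R) (z(R) = 9*((4 - R)*R) = 9*(R*(4 - R)) = 9*R*(4 - R))
P + z(v(4, G(1)))*j(6) = 5*√47 + (9*(-1)*(4 - 1*(-1)))*(-1*6) = 5*√47 + (9*(-1)*(4 + 1))*(-6) = 5*√47 + (9*(-1)*5)*(-6) = 5*√47 - 45*(-6) = 5*√47 + 270 = 270 + 5*√47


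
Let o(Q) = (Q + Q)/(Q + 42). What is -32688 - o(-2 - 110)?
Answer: -163456/5 ≈ -32691.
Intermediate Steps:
o(Q) = 2*Q/(42 + Q) (o(Q) = (2*Q)/(42 + Q) = 2*Q/(42 + Q))
-32688 - o(-2 - 110) = -32688 - 2*(-2 - 110)/(42 + (-2 - 110)) = -32688 - 2*(-112)/(42 - 112) = -32688 - 2*(-112)/(-70) = -32688 - 2*(-112)*(-1)/70 = -32688 - 1*16/5 = -32688 - 16/5 = -163456/5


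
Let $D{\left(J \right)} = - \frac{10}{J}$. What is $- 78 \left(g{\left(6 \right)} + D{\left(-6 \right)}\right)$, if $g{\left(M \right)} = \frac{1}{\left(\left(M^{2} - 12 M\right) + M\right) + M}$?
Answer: $- \frac{507}{4} \approx -126.75$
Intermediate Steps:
$g{\left(M \right)} = \frac{1}{M^{2} - 10 M}$ ($g{\left(M \right)} = \frac{1}{\left(M^{2} - 11 M\right) + M} = \frac{1}{M^{2} - 10 M}$)
$- 78 \left(g{\left(6 \right)} + D{\left(-6 \right)}\right) = - 78 \left(\frac{1}{6 \left(-10 + 6\right)} - \frac{10}{-6}\right) = - 78 \left(\frac{1}{6 \left(-4\right)} - - \frac{5}{3}\right) = - 78 \left(\frac{1}{6} \left(- \frac{1}{4}\right) + \frac{5}{3}\right) = - 78 \left(- \frac{1}{24} + \frac{5}{3}\right) = \left(-78\right) \frac{13}{8} = - \frac{507}{4}$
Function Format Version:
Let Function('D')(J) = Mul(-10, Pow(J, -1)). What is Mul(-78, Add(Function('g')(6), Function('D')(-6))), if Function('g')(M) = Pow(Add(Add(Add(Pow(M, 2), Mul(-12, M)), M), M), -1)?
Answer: Rational(-507, 4) ≈ -126.75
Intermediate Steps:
Function('g')(M) = Pow(Add(Pow(M, 2), Mul(-10, M)), -1) (Function('g')(M) = Pow(Add(Add(Pow(M, 2), Mul(-11, M)), M), -1) = Pow(Add(Pow(M, 2), Mul(-10, M)), -1))
Mul(-78, Add(Function('g')(6), Function('D')(-6))) = Mul(-78, Add(Mul(Pow(6, -1), Pow(Add(-10, 6), -1)), Mul(-10, Pow(-6, -1)))) = Mul(-78, Add(Mul(Rational(1, 6), Pow(-4, -1)), Mul(-10, Rational(-1, 6)))) = Mul(-78, Add(Mul(Rational(1, 6), Rational(-1, 4)), Rational(5, 3))) = Mul(-78, Add(Rational(-1, 24), Rational(5, 3))) = Mul(-78, Rational(13, 8)) = Rational(-507, 4)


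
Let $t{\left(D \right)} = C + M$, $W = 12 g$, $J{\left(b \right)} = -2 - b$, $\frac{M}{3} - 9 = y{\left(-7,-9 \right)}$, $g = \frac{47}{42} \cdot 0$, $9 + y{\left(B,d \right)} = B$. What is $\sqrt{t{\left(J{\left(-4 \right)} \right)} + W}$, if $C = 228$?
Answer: $3 \sqrt{23} \approx 14.387$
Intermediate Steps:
$y{\left(B,d \right)} = -9 + B$
$g = 0$ ($g = 47 \cdot \frac{1}{42} \cdot 0 = \frac{47}{42} \cdot 0 = 0$)
$M = -21$ ($M = 27 + 3 \left(-9 - 7\right) = 27 + 3 \left(-16\right) = 27 - 48 = -21$)
$W = 0$ ($W = 12 \cdot 0 = 0$)
$t{\left(D \right)} = 207$ ($t{\left(D \right)} = 228 - 21 = 207$)
$\sqrt{t{\left(J{\left(-4 \right)} \right)} + W} = \sqrt{207 + 0} = \sqrt{207} = 3 \sqrt{23}$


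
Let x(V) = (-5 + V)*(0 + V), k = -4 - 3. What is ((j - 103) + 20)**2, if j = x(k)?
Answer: 1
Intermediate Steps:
k = -7
x(V) = V*(-5 + V) (x(V) = (-5 + V)*V = V*(-5 + V))
j = 84 (j = -7*(-5 - 7) = -7*(-12) = 84)
((j - 103) + 20)**2 = ((84 - 103) + 20)**2 = (-19 + 20)**2 = 1**2 = 1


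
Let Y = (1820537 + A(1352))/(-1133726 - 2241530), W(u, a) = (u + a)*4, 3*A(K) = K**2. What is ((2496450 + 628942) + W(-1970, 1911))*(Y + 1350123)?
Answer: 10681021435559374261/2531442 ≈ 4.2193e+12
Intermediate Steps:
A(K) = K**2/3
W(u, a) = 4*a + 4*u (W(u, a) = (a + u)*4 = 4*a + 4*u)
Y = -7289515/10125768 (Y = (1820537 + (1/3)*1352**2)/(-1133726 - 2241530) = (1820537 + (1/3)*1827904)/(-3375256) = (1820537 + 1827904/3)*(-1/3375256) = (7289515/3)*(-1/3375256) = -7289515/10125768 ≈ -0.71990)
((2496450 + 628942) + W(-1970, 1911))*(Y + 1350123) = ((2496450 + 628942) + (4*1911 + 4*(-1970)))*(-7289515/10125768 + 1350123) = (3125392 + (7644 - 7880))*(13671024979949/10125768) = (3125392 - 236)*(13671024979949/10125768) = 3125156*(13671024979949/10125768) = 10681021435559374261/2531442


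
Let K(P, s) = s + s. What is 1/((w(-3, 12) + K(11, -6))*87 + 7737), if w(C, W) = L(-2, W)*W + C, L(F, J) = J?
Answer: 1/18960 ≈ 5.2743e-5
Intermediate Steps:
K(P, s) = 2*s
w(C, W) = C + W**2 (w(C, W) = W*W + C = W**2 + C = C + W**2)
1/((w(-3, 12) + K(11, -6))*87 + 7737) = 1/(((-3 + 12**2) + 2*(-6))*87 + 7737) = 1/(((-3 + 144) - 12)*87 + 7737) = 1/((141 - 12)*87 + 7737) = 1/(129*87 + 7737) = 1/(11223 + 7737) = 1/18960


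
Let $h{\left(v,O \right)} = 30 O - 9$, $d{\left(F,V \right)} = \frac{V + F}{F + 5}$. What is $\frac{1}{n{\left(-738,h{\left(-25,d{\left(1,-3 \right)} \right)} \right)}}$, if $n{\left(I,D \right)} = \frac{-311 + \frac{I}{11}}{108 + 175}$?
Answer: $- \frac{3113}{4159} \approx -0.7485$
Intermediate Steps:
$d{\left(F,V \right)} = \frac{F + V}{5 + F}$
$h{\left(v,O \right)} = -9 + 30 O$
$n{\left(I,D \right)} = - \frac{311}{283} + \frac{I}{3113}$ ($n{\left(I,D \right)} = \frac{-311 + I \frac{1}{11}}{283} = \left(-311 + \frac{I}{11}\right) \frac{1}{283} = - \frac{311}{283} + \frac{I}{3113}$)
$\frac{1}{n{\left(-738,h{\left(-25,d{\left(1,-3 \right)} \right)} \right)}} = \frac{1}{- \frac{311}{283} + \frac{1}{3113} \left(-738\right)} = \frac{1}{- \frac{311}{283} - \frac{738}{3113}} = \frac{1}{- \frac{4159}{3113}} = - \frac{3113}{4159}$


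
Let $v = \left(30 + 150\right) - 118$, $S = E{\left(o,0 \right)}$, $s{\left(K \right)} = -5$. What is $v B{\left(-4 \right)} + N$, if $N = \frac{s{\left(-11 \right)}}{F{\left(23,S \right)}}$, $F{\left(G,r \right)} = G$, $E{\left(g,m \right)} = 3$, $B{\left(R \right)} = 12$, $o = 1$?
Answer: $\frac{17107}{23} \approx 743.78$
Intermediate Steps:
$S = 3$
$v = 62$ ($v = 180 - 118 = 62$)
$N = - \frac{5}{23} \approx -0.21739$
$v B{\left(-4 \right)} + N = 62 \cdot 12 - \frac{5}{23} = 744 - \frac{5}{23} = \frac{17107}{23}$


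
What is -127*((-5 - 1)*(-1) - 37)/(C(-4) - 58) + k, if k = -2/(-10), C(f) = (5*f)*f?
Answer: 19707/110 ≈ 179.15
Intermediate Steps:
C(f) = 5*f²
k = ⅕ (k = -⅒*(-2) = ⅕ ≈ 0.20000)
-127*((-5 - 1)*(-1) - 37)/(C(-4) - 58) + k = -127*((-5 - 1)*(-1) - 37)/(5*(-4)² - 58) + ⅕ = -127*(-6*(-1) - 37)/(5*16 - 58) + ⅕ = -127*(6 - 37)/(80 - 58) + ⅕ = -(-3937)/22 + ⅕ = -127*(-31/22) + ⅕ = 3937/22 + ⅕ = 19707/110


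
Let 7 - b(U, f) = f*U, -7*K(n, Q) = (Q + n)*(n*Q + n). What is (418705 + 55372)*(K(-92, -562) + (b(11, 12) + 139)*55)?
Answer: 16004667904126/7 ≈ 2.2864e+12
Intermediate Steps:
K(n, Q) = -(Q + n)*(n + Q*n)/7 (K(n, Q) = -(Q + n)*(n*Q + n)/7 = -(Q + n)*(Q*n + n)/7 = -(Q + n)*(n + Q*n)/7)
b(U, f) = 7 - U*f (b(U, f) = 7 - f*U = 7 - U*f)
(418705 + 55372)*(K(-92, -562) + (b(11, 12) + 139)*55) = (418705 + 55372)*(-⅐*(-92)*(-562 - 92 + (-562)² - 562*(-92)) + ((7 - 1*11*12) + 139)*55) = 474077*(-⅐*(-92)*(-562 - 92 + 315844 + 51704) + ((7 - 132) + 139)*55) = 474077*(-⅐*(-92)*366894 + (-125 + 139)*55) = 474077*(33754248/7 + 14*55) = 474077*(33754248/7 + 770) = 474077*(33759638/7) = 16004667904126/7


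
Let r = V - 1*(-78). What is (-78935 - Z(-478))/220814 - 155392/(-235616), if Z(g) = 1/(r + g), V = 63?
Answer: 82746036543/273956311717 ≈ 0.30204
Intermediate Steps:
r = 141 (r = 63 - 1*(-78) = 63 + 78 = 141)
Z(g) = 1/(141 + g)
(-78935 - Z(-478))/220814 - 155392/(-235616) = (-78935 - 1/(141 - 478))/220814 - 155392/(-235616) = (-78935 - 1/(-337))*(1/220814) - 155392*(-1/235616) = (-78935 - 1*(-1/337))*(1/220814) + 4856/7363 = (-78935 + 1/337)*(1/220814) + 4856/7363 = -26601094/337*1/220814 + 4856/7363 = -13300547/37207159 + 4856/7363 = 82746036543/273956311717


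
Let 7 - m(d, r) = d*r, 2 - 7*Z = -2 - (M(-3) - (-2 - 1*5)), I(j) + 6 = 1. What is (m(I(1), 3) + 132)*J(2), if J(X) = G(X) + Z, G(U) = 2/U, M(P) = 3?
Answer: 462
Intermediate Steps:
I(j) = -5 (I(j) = -6 + 1 = -5)
Z = 2 (Z = 2/7 - (-2 - (3 - (-2 - 1*5)))/7 = 2/7 - (-2 - (3 - (-2 - 5)))/7 = 2/7 - (-2 - (3 - 1*(-7)))/7 = 2/7 - (-2 - (3 + 7))/7 = 2/7 - (-2 - 1*10)/7 = 2/7 - (-2 - 10)/7 = 2/7 - 1/7*(-12) = 2/7 + 12/7 = 2)
J(X) = 2 + 2/X (J(X) = 2/X + 2 = 2 + 2/X)
m(d, r) = 7 - d*r
(m(I(1), 3) + 132)*J(2) = ((7 - 1*(-5)*3) + 132)*(2 + 2/2) = ((7 + 15) + 132)*(2 + 2*(1/2)) = (22 + 132)*(2 + 1) = 154*3 = 462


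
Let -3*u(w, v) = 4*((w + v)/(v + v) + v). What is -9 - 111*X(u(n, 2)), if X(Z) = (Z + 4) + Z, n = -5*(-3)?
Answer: 1397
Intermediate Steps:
n = 15
u(w, v) = -4*v/3 - 2*(v + w)/(3*v) (u(w, v) = -4*((w + v)/(v + v) + v)/3 = -4*((v + w)/((2*v)) + v)/3 = -4*((v + w)*(1/(2*v)) + v)/3 = -4*((v + w)/(2*v) + v)/3 = -4*(v + (v + w)/(2*v))/3 = -(4*v + 2*(v + w)/v)/3 = -4*v/3 - 2*(v + w)/(3*v))
X(Z) = 4 + 2*Z (X(Z) = (4 + Z) + Z = 4 + 2*Z)
-9 - 111*X(u(n, 2)) = -9 - 111*(4 + 2*((2/3)*(-1*15 - 1*2*(1 + 2*2))/2)) = -9 - 111*(4 + 2*((2/3)*(1/2)*(-15 - 1*2*(1 + 4)))) = -9 - 111*(4 + 2*((2/3)*(1/2)*(-15 - 1*2*5))) = -9 - 111*(4 + 2*((2/3)*(1/2)*(-15 - 10))) = -9 - 111*(4 + 2*((2/3)*(1/2)*(-25))) = -9 - 111*(4 + 2*(-25/3)) = -9 - 111*(4 - 50/3) = -9 - 111*(-38/3) = -9 + 1406 = 1397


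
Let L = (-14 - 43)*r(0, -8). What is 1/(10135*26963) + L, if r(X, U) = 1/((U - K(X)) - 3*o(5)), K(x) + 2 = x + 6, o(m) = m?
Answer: 5192130104/2459430045 ≈ 2.1111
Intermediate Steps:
K(x) = 4 + x (K(x) = -2 + (x + 6) = -2 + (6 + x) = 4 + x)
r(X, U) = 1/(-19 + U - X) (r(X, U) = 1/((U - (4 + X)) - 3*5) = 1/((U + (-4 - X)) - 15) = 1/((-4 + U - X) - 15) = 1/(-19 + U - X))
L = 19/9 (L = (-14 - 43)/(-19 - 8 - 1*0) = -57/(-19 - 8 + 0) = -57/(-27) = -57*(-1/27) = 19/9 ≈ 2.1111)
1/(10135*26963) + L = 1/(10135*26963) + 19/9 = (1/10135)*(1/26963) + 19/9 = 1/273270005 + 19/9 = 5192130104/2459430045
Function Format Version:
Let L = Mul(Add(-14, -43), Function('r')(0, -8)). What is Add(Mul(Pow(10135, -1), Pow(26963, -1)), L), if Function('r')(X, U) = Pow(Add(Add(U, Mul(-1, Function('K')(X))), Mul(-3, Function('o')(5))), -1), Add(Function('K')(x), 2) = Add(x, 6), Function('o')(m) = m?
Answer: Rational(5192130104, 2459430045) ≈ 2.1111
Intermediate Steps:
Function('K')(x) = Add(4, x) (Function('K')(x) = Add(-2, Add(x, 6)) = Add(-2, Add(6, x)) = Add(4, x))
Function('r')(X, U) = Pow(Add(-19, U, Mul(-1, X)), -1) (Function('r')(X, U) = Pow(Add(Add(U, Mul(-1, Add(4, X))), Mul(-3, 5)), -1) = Pow(Add(Add(U, Add(-4, Mul(-1, X))), -15), -1) = Pow(Add(Add(-4, U, Mul(-1, X)), -15), -1) = Pow(Add(-19, U, Mul(-1, X)), -1))
L = Rational(19, 9) (L = Mul(Add(-14, -43), Pow(Add(-19, -8, Mul(-1, 0)), -1)) = Mul(-57, Pow(Add(-19, -8, 0), -1)) = Mul(-57, Pow(-27, -1)) = Mul(-57, Rational(-1, 27)) = Rational(19, 9) ≈ 2.1111)
Add(Mul(Pow(10135, -1), Pow(26963, -1)), L) = Add(Mul(Pow(10135, -1), Pow(26963, -1)), Rational(19, 9)) = Add(Mul(Rational(1, 10135), Rational(1, 26963)), Rational(19, 9)) = Add(Rational(1, 273270005), Rational(19, 9)) = Rational(5192130104, 2459430045)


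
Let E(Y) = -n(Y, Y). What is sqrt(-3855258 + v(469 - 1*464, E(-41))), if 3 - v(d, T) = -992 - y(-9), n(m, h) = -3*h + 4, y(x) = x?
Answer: 8*I*sqrt(60223) ≈ 1963.2*I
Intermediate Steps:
n(m, h) = 4 - 3*h
E(Y) = -4 + 3*Y (E(Y) = -(4 - 3*Y) = -4 + 3*Y)
v(d, T) = 986 (v(d, T) = 3 - (-992 - 1*(-9)) = 3 - (-992 + 9) = 3 - 1*(-983) = 3 + 983 = 986)
sqrt(-3855258 + v(469 - 1*464, E(-41))) = sqrt(-3855258 + 986) = sqrt(-3854272) = 8*I*sqrt(60223)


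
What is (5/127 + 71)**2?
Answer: 81396484/16129 ≈ 5046.6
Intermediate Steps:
(5/127 + 71)**2 = (9022/127)**2 = 81396484/16129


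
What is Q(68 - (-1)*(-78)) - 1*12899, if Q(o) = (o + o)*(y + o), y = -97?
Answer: -10759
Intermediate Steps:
Q(o) = 2*o*(-97 + o) (Q(o) = (o + o)*(-97 + o) = (2*o)*(-97 + o) = 2*o*(-97 + o))
Q(68 - (-1)*(-78)) - 1*12899 = 2*(68 - (-1)*(-78))*(-97 + (68 - (-1)*(-78))) - 1*12899 = 2*(68 - 1*78)*(-97 + (68 - 1*78)) - 12899 = 2*(68 - 78)*(-97 + (68 - 78)) - 12899 = 2*(-10)*(-97 - 10) - 12899 = 2*(-10)*(-107) - 12899 = 2140 - 12899 = -10759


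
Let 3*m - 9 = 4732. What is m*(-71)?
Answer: -336611/3 ≈ -1.1220e+5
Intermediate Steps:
m = 4741/3 (m = 3 + (⅓)*4732 = 3 + 4732/3 = 4741/3 ≈ 1580.3)
m*(-71) = (4741/3)*(-71) = -336611/3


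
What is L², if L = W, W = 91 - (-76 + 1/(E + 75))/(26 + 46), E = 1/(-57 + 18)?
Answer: 375593431134289/44322038784 ≈ 8474.2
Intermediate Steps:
E = -1/39 (E = 1/(-39) = -1/39 ≈ -0.025641)
W = 19380233/210528 (W = 91 - (-76 + 1/(-1/39 + 75))/(26 + 46) = 91 - (-76 + 1/(2924/39))/72 = 91 - (-76 + 39/2924)/72 = 91 - (-222185)/(2924*72) = 91 - 1*(-222185/210528) = 91 + 222185/210528 = 19380233/210528 ≈ 92.055)
L = 19380233/210528 ≈ 92.055
L² = (19380233/210528)² = 375593431134289/44322038784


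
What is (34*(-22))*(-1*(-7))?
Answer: -5236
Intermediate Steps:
(34*(-22))*(-1*(-7)) = -748*7 = -5236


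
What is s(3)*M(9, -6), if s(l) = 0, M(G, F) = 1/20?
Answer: 0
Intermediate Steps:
M(G, F) = 1/20
s(3)*M(9, -6) = 0*(1/20) = 0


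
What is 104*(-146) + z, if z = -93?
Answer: -15277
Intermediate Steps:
104*(-146) + z = 104*(-146) - 93 = -15184 - 93 = -15277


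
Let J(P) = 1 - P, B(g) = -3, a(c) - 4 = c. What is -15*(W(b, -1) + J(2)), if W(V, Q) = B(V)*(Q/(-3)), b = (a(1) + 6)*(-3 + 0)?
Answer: 30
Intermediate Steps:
a(c) = 4 + c
b = -33 (b = ((4 + 1) + 6)*(-3 + 0) = (5 + 6)*(-3) = 11*(-3) = -33)
W(V, Q) = Q (W(V, Q) = -3*Q/(-3) = -3*Q*(-1)/3 = -(-1)*Q = Q)
-15*(W(b, -1) + J(2)) = -15*(-1 + (1 - 1*2)) = -15*(-1 + (1 - 2)) = -15*(-1 - 1) = -15*(-2) = 30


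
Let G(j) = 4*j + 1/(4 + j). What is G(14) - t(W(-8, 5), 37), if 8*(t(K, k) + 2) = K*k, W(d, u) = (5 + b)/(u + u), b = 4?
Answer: 38803/720 ≈ 53.893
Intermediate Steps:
W(d, u) = 9/(2*u) (W(d, u) = (5 + 4)/(u + u) = 9/((2*u)) = 9*(1/(2*u)) = 9/(2*u))
G(j) = 1/(4 + j) + 4*j
t(K, k) = -2 + K*k/8 (t(K, k) = -2 + (K*k)/8 = -2 + K*k/8)
G(14) - t(W(-8, 5), 37) = (1 + 4*14**2 + 16*14)/(4 + 14) - (-2 + (1/8)*((9/2)/5)*37) = (1 + 4*196 + 224)/18 - (-2 + (1/8)*((9/2)*(1/5))*37) = (1 + 784 + 224)/18 - (-2 + (1/8)*(9/10)*37) = (1/18)*1009 - (-2 + 333/80) = 1009/18 - 1*173/80 = 1009/18 - 173/80 = 38803/720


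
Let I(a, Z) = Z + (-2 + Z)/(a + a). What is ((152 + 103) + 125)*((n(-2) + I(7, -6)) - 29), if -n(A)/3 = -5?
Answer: -54720/7 ≈ -7817.1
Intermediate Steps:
n(A) = 15 (n(A) = -3*(-5) = 15)
I(a, Z) = Z + (-2 + Z)/(2*a) (I(a, Z) = Z + (-2 + Z)/((2*a)) = Z + (-2 + Z)*(1/(2*a)) = Z + (-2 + Z)/(2*a))
((152 + 103) + 125)*((n(-2) + I(7, -6)) - 29) = ((152 + 103) + 125)*((15 + (-1 + (½)*(-6) - 6*7)/7) - 29) = (255 + 125)*((15 + (-1 - 3 - 42)/7) - 29) = 380*((15 + (⅐)*(-46)) - 29) = 380*((15 - 46/7) - 29) = 380*(59/7 - 29) = 380*(-144/7) = -54720/7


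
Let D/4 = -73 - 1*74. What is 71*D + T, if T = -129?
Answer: -41877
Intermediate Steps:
D = -588 (D = 4*(-73 - 1*74) = 4*(-73 - 74) = 4*(-147) = -588)
71*D + T = 71*(-588) - 129 = -41748 - 129 = -41877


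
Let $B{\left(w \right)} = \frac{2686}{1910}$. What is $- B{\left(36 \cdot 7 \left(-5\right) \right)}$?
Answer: $- \frac{1343}{955} \approx -1.4063$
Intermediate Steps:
$B{\left(w \right)} = \frac{1343}{955}$ ($B{\left(w \right)} = 2686 \cdot \frac{1}{1910} = \frac{1343}{955}$)
$- B{\left(36 \cdot 7 \left(-5\right) \right)} = \left(-1\right) \frac{1343}{955} = - \frac{1343}{955}$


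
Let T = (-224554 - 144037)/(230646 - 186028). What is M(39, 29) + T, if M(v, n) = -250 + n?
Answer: -10229169/44618 ≈ -229.26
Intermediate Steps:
T = -368591/44618 ≈ -8.2610
M(39, 29) + T = (-250 + 29) - 368591/44618 = -221 - 368591/44618 = -10229169/44618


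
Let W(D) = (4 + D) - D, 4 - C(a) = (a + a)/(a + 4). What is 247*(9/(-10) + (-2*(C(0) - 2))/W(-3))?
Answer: -4693/10 ≈ -469.30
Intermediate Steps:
C(a) = 4 - 2*a/(4 + a) (C(a) = 4 - (a + a)/(a + 4) = 4 - 2*a/(4 + a))
W(D) = 4
247*(9/(-10) + (-2*(C(0) - 2))/W(-3)) = 247*(9/(-10) - 2*(2*(8 + 0)/(4 + 0) - 2)/4) = 247*(9*(-⅒) - 2*(2*8/4 - 2)*(¼)) = 247*(-9/10 - 2*(2*(¼)*8 - 2)*(¼)) = 247*(-9/10 - 2*(4 - 2)*(¼)) = 247*(-9/10 - 2*2*(¼)) = 247*(-9/10 - 4*¼) = 247*(-9/10 - 1) = 247*(-19/10) = -4693/10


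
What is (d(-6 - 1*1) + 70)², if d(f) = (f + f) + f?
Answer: 2401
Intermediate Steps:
d(f) = 3*f (d(f) = 2*f + f = 3*f)
(d(-6 - 1*1) + 70)² = (3*(-6 - 1*1) + 70)² = (3*(-6 - 1) + 70)² = (3*(-7) + 70)² = (-21 + 70)² = 49² = 2401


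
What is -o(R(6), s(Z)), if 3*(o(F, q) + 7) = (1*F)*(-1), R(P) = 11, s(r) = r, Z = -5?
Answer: 32/3 ≈ 10.667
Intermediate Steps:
o(F, q) = -7 - F/3 (o(F, q) = -7 + ((1*F)*(-1))/3 = -7 + (F*(-1))/3 = -7 + (-F)/3 = -7 - F/3)
-o(R(6), s(Z)) = -(-7 - ⅓*11) = -(-7 - 11/3) = -1*(-32/3) = 32/3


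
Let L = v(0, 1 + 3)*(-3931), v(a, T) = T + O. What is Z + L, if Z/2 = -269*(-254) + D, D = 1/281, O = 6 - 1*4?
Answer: 31771548/281 ≈ 1.1307e+5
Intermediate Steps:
O = 2 (O = 6 - 4 = 2)
v(a, T) = 2 + T (v(a, T) = T + 2 = 2 + T)
D = 1/281 ≈ 0.0035587
L = -23586 (L = (2 + (1 + 3))*(-3931) = (2 + 4)*(-3931) = 6*(-3931) = -23586)
Z = 38399214/281 (Z = 2*(-269*(-254) + 1/281) = 2*(68326 + 1/281) = 2*(19199607/281) = 38399214/281 ≈ 1.3665e+5)
Z + L = 38399214/281 - 23586 = 31771548/281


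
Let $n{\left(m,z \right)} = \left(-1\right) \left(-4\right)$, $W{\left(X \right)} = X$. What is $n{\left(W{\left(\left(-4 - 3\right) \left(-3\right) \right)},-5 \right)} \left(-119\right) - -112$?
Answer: $-364$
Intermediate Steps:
$n{\left(m,z \right)} = 4$
$n{\left(W{\left(\left(-4 - 3\right) \left(-3\right) \right)},-5 \right)} \left(-119\right) - -112 = 4 \left(-119\right) - -112 = -476 + 112 = -364$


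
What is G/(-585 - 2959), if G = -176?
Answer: 22/443 ≈ 0.049661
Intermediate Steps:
G/(-585 - 2959) = -176/(-585 - 2959) = -176/(-3544) = -1/3544*(-176) = 22/443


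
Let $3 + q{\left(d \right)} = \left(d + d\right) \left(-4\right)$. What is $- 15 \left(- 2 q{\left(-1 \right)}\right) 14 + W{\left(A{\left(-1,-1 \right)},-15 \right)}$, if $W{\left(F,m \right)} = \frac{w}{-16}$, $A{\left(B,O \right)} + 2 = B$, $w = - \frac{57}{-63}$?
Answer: $\frac{705581}{336} \approx 2099.9$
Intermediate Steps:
$w = \frac{19}{21}$ ($w = \left(-57\right) \left(- \frac{1}{63}\right) = \frac{19}{21} \approx 0.90476$)
$A{\left(B,O \right)} = -2 + B$
$q{\left(d \right)} = -3 - 8 d$ ($q{\left(d \right)} = -3 + \left(d + d\right) \left(-4\right) = -3 + 2 d \left(-4\right) = -3 - 8 d$)
$W{\left(F,m \right)} = - \frac{19}{336}$ ($W{\left(F,m \right)} = \frac{19}{21 \left(-16\right)} = \frac{19}{21} \left(- \frac{1}{16}\right) = - \frac{19}{336}$)
$- 15 \left(- 2 q{\left(-1 \right)}\right) 14 + W{\left(A{\left(-1,-1 \right)},-15 \right)} = - 15 \left(- 2 \left(-3 - -8\right)\right) 14 - \frac{19}{336} = - 15 \left(- 2 \left(-3 + 8\right)\right) 14 - \frac{19}{336} = - 15 \left(\left(-2\right) 5\right) 14 - \frac{19}{336} = \left(-15\right) \left(-10\right) 14 - \frac{19}{336} = 150 \cdot 14 - \frac{19}{336} = 2100 - \frac{19}{336} = \frac{705581}{336}$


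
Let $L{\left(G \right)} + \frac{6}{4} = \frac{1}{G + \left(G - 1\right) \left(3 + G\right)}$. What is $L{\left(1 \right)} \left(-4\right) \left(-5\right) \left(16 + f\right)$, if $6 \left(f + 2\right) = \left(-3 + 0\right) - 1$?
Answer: $- \frac{400}{3} \approx -133.33$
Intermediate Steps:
$f = - \frac{8}{3}$ ($f = -2 + \frac{\left(-3 + 0\right) - 1}{6} = -2 + \frac{-3 - 1}{6} = -2 + \frac{1}{6} \left(-4\right) = -2 - \frac{2}{3} = - \frac{8}{3} \approx -2.6667$)
$L{\left(G \right)} = - \frac{3}{2} + \frac{1}{G + \left(-1 + G\right) \left(3 + G\right)}$ ($L{\left(G \right)} = - \frac{3}{2} + \frac{1}{G + \left(G - 1\right) \left(3 + G\right)} = - \frac{3}{2} + \frac{1}{G + \left(-1 + G\right) \left(3 + G\right)}$)
$L{\left(1 \right)} \left(-4\right) \left(-5\right) \left(16 + f\right) = \frac{11 - 9 - 3 \cdot 1^{2}}{2 \left(-3 + 1^{2} + 3 \cdot 1\right)} \left(-4\right) \left(-5\right) \left(16 - \frac{8}{3}\right) = \frac{11 - 9 - 3}{2 \left(-3 + 1 + 3\right)} \left(-4\right) \left(-5\right) \frac{40}{3} = \frac{11 - 9 - 3}{2 \cdot 1} \left(-4\right) \left(-5\right) \frac{40}{3} = \frac{1}{2} \cdot 1 \left(-1\right) \left(-4\right) \left(-5\right) \frac{40}{3} = \left(- \frac{1}{2}\right) \left(-4\right) \left(-5\right) \frac{40}{3} = 2 \left(-5\right) \frac{40}{3} = \left(-10\right) \frac{40}{3} = - \frac{400}{3}$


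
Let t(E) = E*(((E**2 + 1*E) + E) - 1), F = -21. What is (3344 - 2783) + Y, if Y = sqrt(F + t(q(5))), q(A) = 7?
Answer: 561 + sqrt(413) ≈ 581.32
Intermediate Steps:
t(E) = E*(-1 + E**2 + 2*E) (t(E) = E*(((E**2 + E) + E) - 1) = E*(((E + E**2) + E) - 1) = E*((E**2 + 2*E) - 1) = E*(-1 + E**2 + 2*E))
Y = sqrt(413) (Y = sqrt(-21 + 7*(-1 + 7**2 + 2*7)) = sqrt(-21 + 7*(-1 + 49 + 14)) = sqrt(-21 + 7*62) = sqrt(-21 + 434) = sqrt(413) ≈ 20.322)
(3344 - 2783) + Y = (3344 - 2783) + sqrt(413) = 561 + sqrt(413)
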